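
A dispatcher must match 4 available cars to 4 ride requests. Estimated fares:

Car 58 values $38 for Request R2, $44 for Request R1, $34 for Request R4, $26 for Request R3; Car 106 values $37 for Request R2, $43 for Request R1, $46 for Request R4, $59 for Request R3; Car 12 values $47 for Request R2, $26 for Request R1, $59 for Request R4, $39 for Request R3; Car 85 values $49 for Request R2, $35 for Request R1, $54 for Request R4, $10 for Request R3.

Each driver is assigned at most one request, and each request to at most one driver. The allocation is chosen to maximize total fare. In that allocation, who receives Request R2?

Car 85 receives Request R2.

Optimal: Car 58→Request R1 ($44), Car 106→Request R3 ($59), Car 12→Request R4 ($59), Car 85→Request R2 ($49) — total 44+59+59+49 = $211.
Next-best assignment: Car 58→Request R1, Car 106→Request R3, Car 12→Request R2, Car 85→Request R4 = $204.
Checked against all permutations: $211 is optimal.
Car 85's own top request is Request R4 ($54), but forcing Car 85→Request R4 and reassigning the rest optimally gives only $204 — worse by 7.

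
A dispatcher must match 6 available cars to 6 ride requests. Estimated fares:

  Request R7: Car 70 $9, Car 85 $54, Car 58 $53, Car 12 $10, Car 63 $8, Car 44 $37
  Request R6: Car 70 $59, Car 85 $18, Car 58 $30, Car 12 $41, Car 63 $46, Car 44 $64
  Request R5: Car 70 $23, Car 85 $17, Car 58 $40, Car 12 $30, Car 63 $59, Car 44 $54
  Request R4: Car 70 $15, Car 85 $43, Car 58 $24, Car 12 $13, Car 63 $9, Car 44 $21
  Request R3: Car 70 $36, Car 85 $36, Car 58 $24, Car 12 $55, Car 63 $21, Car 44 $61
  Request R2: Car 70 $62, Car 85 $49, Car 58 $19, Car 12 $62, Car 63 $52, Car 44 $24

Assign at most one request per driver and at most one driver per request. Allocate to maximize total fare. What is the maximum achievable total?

Optimal: Car 70→Request R6 ($59), Car 85→Request R4 ($43), Car 58→Request R7 ($53), Car 12→Request R2 ($62), Car 63→Request R5 ($59), Car 44→Request R3 ($61) — total 59+43+53+62+59+61 = $337.
Max-entry greedy (repeatedly take the single best remaining cell) gives $318, worse by 19.

Max total: $337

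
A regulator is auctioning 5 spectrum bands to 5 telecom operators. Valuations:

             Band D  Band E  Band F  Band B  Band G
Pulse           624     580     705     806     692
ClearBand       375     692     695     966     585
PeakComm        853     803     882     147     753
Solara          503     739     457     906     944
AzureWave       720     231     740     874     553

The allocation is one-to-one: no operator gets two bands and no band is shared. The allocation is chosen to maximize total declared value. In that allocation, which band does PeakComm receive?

Optimal: Pulse→Band F ($705M), ClearBand→Band B ($966M), PeakComm→Band E ($803M), Solara→Band G ($944M), AzureWave→Band D ($720M) — total 705+966+803+944+720 = $4138M.
Row-greedy (each operator in turn takes its best remaining band) gives $3529M, worse by 609.
Checked against all permutations: $4138M is optimal.
PeakComm's own top band is Band F ($882M), but forcing PeakComm→Band F and reassigning the rest optimally gives only $4092M — worse by 46.

PeakComm receives Band E.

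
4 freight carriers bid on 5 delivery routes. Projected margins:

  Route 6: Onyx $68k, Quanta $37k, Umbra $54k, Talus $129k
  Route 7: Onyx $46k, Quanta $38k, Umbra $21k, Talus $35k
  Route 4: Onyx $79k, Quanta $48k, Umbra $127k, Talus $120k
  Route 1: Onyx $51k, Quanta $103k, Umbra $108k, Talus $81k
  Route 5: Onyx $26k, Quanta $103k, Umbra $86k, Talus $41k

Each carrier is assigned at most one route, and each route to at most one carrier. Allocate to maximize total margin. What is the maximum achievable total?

Treat this as an assignment problem: match each carrier to one route.
Optimal: Onyx→Route 4 ($79k), Quanta→Route 5 ($103k), Umbra→Route 1 ($108k), Talus→Route 6 ($129k) — total 79+103+108+129 = $419k.
Row-greedy (each carrier in turn takes its best remaining route) gives $397k, worse by 22.
Next-best assignment: Onyx→Route 1, Quanta→Route 5, Umbra→Route 4, Talus→Route 6 = $410k.

Maximum total: $419k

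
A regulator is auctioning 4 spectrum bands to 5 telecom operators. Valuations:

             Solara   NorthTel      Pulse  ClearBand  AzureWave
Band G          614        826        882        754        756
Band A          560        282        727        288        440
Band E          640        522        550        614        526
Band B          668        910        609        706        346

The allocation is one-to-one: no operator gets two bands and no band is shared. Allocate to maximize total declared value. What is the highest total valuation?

Treat this as an assignment problem: match each operator to one band.
Optimal: AzureWave→Band G ($756M), Pulse→Band A ($727M), Solara→Band E ($640M), NorthTel→Band B ($910M) — total 756+727+640+910 = $3033M.
Max-entry greedy (repeatedly take the single best remaining cell) gives $2872M, worse by 161.

Maximum total: $3033M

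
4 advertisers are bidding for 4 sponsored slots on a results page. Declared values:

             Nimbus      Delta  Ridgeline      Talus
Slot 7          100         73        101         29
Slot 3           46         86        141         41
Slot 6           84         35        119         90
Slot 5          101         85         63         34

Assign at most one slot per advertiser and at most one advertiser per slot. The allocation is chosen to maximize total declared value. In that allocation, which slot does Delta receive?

Delta receives Slot 5.

This is a one-to-one assignment (maximum-weight bipartite matching).
Optimal: Nimbus→Slot 7 ($100), Delta→Slot 5 ($85), Ridgeline→Slot 3 ($141), Talus→Slot 6 ($90) — total 100+85+141+90 = $416.
Max-entry greedy (repeatedly take the single best remaining cell) gives $405, worse by 11.
Every other assignment is strictly worse.
Delta's own top slot is Slot 3 ($86), but forcing Delta→Slot 3 and reassigning the rest optimally gives only $378 — worse by 38.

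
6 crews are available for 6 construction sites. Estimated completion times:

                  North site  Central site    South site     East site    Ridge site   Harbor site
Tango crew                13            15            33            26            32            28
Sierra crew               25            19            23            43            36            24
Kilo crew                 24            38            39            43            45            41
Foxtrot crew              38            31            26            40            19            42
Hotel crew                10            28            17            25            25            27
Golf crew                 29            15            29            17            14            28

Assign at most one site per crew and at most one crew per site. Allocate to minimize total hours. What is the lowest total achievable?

Treat this as an assignment problem: match each crew to one site.
Optimal: Tango crew→Central site (15 hours), Sierra crew→Harbor site (24 hours), Kilo crew→North site (24 hours), Foxtrot crew→Ridge site (19 hours), Hotel crew→South site (17 hours), Golf crew→East site (17 hours) — total 15+24+24+19+17+17 = 116 hours.
Row-greedy (each crew in turn takes its cheapest remaining site) gives 143 hours, worse by 27.
Next-best assignment: Tango crew→Central site, Sierra crew→Harbor site, Kilo crew→South site, Foxtrot crew→Ridge site, Hotel crew→North site, Golf crew→East site = 124 hours.
No other one-to-one assignment undercuts 116 hours.

Min total: 116 hours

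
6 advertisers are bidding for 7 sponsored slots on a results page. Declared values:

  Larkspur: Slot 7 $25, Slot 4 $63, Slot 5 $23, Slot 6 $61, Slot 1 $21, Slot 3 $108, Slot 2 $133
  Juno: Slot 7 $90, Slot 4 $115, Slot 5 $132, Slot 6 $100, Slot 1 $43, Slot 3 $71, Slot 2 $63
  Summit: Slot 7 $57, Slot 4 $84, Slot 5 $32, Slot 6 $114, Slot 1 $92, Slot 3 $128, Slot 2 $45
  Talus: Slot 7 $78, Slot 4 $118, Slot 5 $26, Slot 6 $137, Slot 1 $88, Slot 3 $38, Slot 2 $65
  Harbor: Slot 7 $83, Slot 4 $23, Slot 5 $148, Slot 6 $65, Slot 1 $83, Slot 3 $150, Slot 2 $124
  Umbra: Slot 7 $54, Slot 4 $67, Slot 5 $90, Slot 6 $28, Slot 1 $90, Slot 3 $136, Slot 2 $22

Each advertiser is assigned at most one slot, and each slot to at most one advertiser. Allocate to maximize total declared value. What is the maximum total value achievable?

Max total: $761

Optimal: Larkspur→Slot 2 ($133), Juno→Slot 4 ($115), Summit→Slot 1 ($92), Talus→Slot 6 ($137), Harbor→Slot 5 ($148), Umbra→Slot 3 ($136) — total 133+115+92+137+148+136 = $761.
Column-greedy (each slot in turn goes to its best remaining advertiser) gives $668, worse by 93.
Next-best assignment: Larkspur→Slot 2, Juno→Slot 4, Summit→Slot 3, Talus→Slot 6, Harbor→Slot 5, Umbra→Slot 1 = $751.
No other one-to-one assignment exceeds $761.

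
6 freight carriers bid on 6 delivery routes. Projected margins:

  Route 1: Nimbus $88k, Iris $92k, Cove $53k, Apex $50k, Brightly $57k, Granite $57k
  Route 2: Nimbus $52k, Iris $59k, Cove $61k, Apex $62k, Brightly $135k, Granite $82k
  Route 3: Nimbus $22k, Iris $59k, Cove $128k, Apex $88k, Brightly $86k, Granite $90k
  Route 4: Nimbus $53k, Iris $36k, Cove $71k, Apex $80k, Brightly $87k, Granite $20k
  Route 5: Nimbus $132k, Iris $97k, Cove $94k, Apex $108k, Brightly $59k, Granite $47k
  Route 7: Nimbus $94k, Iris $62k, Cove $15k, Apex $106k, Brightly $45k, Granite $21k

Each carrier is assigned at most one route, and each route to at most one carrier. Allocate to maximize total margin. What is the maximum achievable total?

Max total: $627k

This is a one-to-one assignment (maximum-weight bipartite matching).
Optimal: Nimbus→Route 5 ($132k), Iris→Route 1 ($92k), Cove→Route 3 ($128k), Apex→Route 7 ($106k), Brightly→Route 4 ($87k), Granite→Route 2 ($82k) — total 132+92+128+106+87+82 = $627k.
Max-entry greedy (repeatedly take the single best remaining cell) gives $613k, worse by 14.
Swapping Brightly↔Cove (Brightly→Route 3 $86k, Cove→Route 4 $71k) loses 58.
No other one-to-one assignment exceeds $627k.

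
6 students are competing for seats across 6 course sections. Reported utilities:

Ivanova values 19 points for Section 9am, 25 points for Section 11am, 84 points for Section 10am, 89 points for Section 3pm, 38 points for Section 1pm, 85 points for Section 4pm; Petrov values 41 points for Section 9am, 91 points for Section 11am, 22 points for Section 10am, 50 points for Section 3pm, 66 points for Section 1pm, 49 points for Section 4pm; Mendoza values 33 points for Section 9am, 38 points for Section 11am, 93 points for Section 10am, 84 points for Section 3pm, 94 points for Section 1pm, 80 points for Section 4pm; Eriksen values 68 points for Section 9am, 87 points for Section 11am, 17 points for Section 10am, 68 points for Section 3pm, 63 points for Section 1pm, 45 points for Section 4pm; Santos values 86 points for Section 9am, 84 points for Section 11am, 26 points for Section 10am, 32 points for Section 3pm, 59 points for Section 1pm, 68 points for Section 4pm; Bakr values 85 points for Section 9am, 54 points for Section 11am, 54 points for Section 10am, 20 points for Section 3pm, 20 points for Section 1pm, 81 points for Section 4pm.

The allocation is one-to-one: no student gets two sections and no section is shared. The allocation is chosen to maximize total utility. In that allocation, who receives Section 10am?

Optimal: Ivanova→Section 10am (84 points), Petrov→Section 11am (91 points), Mendoza→Section 1pm (94 points), Eriksen→Section 3pm (68 points), Santos→Section 9am (86 points), Bakr→Section 4pm (81 points) — total 84+91+94+68+86+81 = 504 points.
Row-greedy (each student in turn takes its best remaining section) gives 464 points, worse by 40.
Ivanova's own top section is Section 3pm (89 points), but forcing Ivanova→Section 3pm and reassigning the rest optimally gives only 503 points — worse by 1.

Ivanova receives Section 10am.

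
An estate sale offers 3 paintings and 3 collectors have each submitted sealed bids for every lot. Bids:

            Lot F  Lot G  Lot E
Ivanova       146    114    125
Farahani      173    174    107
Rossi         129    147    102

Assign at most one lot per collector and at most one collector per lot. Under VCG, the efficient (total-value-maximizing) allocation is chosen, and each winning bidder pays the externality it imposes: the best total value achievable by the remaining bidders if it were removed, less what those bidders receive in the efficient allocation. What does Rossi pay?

Rossi pays $22.

Efficient allocation: Ivanova→Lot E ($125), Farahani→Lot F ($173), Rossi→Lot G ($147); total welfare W = $445.
Rossi receives Lot G at value $147, so the others get W − 147 = $298.
Without Rossi: best allocation of the remaining 2 bidders over all 3 lots is Ivanova→Lot F ($146), Farahani→Lot G ($174), total $320.
VCG payment = (others' best without Rossi) − (others' welfare with Rossi) = 320 − 298 = $22.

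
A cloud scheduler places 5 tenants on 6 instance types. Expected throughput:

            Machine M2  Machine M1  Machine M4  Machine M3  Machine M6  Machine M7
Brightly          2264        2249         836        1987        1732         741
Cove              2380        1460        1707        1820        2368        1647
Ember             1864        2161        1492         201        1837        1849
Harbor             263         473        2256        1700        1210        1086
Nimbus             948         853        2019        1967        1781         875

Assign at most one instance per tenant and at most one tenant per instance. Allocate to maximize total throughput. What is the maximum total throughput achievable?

Optimal: Brightly→Machine M2 (2264 ops/s), Cove→Machine M6 (2368 ops/s), Ember→Machine M1 (2161 ops/s), Harbor→Machine M4 (2256 ops/s), Nimbus→Machine M3 (1967 ops/s) — total 2264+2368+2161+2256+1967 = 11016 ops/s.

Maximum total: 11016 ops/s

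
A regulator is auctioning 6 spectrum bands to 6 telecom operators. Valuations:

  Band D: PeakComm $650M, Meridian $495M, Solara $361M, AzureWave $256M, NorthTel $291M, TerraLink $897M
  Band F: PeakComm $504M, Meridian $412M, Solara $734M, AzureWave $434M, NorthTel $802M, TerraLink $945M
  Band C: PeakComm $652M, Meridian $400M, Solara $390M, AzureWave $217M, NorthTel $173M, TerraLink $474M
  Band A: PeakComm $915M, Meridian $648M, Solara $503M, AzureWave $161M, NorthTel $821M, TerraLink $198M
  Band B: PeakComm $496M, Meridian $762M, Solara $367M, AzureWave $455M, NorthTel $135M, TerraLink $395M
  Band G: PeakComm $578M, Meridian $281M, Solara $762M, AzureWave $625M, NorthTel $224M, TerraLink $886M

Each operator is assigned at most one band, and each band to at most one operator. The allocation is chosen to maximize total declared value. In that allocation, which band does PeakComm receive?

PeakComm receives Band C.

This is the linear assignment problem.
Optimal: PeakComm→Band C ($652M), Meridian→Band B ($762M), Solara→Band F ($734M), AzureWave→Band G ($625M), NorthTel→Band A ($821M), TerraLink→Band D ($897M) — total 652+762+734+625+821+897 = $4491M.
Row-greedy (each operator in turn takes its best remaining band) gives $3638M, worse by 853.
Every other assignment is strictly worse.
PeakComm's own top band is Band A ($915M), but forcing PeakComm→Band A and reassigning the rest optimally gives only $4391M — worse by 100.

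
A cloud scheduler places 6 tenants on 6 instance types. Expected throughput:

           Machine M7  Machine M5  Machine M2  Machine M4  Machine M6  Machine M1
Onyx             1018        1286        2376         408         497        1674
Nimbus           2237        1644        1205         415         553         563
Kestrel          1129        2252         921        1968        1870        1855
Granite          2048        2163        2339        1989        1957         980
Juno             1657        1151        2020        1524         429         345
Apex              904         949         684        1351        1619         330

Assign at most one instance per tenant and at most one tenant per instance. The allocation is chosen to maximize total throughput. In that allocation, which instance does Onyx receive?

Treat this as an assignment problem: match each tenant to one instance.
Optimal: Onyx→Machine M1 (1674 ops/s), Nimbus→Machine M7 (2237 ops/s), Kestrel→Machine M5 (2252 ops/s), Granite→Machine M4 (1989 ops/s), Juno→Machine M2 (2020 ops/s), Apex→Machine M6 (1619 ops/s) — total 1674+2237+2252+1989+2020+1619 = 11791 ops/s.
Max-entry greedy (repeatedly take the single best remaining cell) gives 10818 ops/s, worse by 973.
Next-best assignment: Onyx→Machine M2, Nimbus→Machine M7, Kestrel→Machine M1, Granite→Machine M5, Juno→Machine M4, Apex→Machine M6 = 11774 ops/s.
Swapping Kestrel↔Nimbus (Kestrel→Machine M7 1129 ops/s, Nimbus→Machine M5 1644 ops/s) loses 1716.
Every other assignment is strictly worse.
Onyx's own top instance is Machine M2 (2376 ops/s), but forcing Onyx→Machine M2 and reassigning the rest optimally gives only 11774 ops/s — worse by 17.

Onyx receives Machine M1.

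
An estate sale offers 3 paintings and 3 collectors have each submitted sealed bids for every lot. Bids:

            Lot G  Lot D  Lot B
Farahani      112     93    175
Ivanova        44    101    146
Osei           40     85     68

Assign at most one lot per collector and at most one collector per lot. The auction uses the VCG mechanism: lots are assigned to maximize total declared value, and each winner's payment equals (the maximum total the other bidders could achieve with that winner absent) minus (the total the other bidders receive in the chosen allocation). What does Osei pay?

Efficient allocation: Farahani→Lot G ($112), Ivanova→Lot B ($146), Osei→Lot D ($85); total welfare W = $343.
Osei receives Lot D at value $85, so the others get W − 85 = $258.
Without Osei: best allocation of the remaining 2 bidders over all 3 lots is Farahani→Lot B ($175), Ivanova→Lot D ($101), total $276.
VCG payment = (others' best without Osei) − (others' welfare with Osei) = 276 − 258 = $18.

Osei pays $18.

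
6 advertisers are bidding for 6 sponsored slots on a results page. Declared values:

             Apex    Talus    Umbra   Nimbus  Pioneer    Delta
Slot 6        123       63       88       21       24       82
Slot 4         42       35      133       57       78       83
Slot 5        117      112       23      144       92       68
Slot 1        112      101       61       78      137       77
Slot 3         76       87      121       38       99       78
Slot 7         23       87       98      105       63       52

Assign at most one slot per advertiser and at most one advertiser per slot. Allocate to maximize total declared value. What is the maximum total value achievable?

Maximum total: $702

Optimal: Apex→Slot 6 ($123), Talus→Slot 7 ($87), Umbra→Slot 4 ($133), Nimbus→Slot 5 ($144), Pioneer→Slot 1 ($137), Delta→Slot 3 ($78) — total 123+87+133+144+137+78 = $702.
Row-greedy (each advertiser in turn takes its best remaining slot) gives $688, worse by 14.
Next-best assignment: Apex→Slot 6, Talus→Slot 7, Umbra→Slot 3, Nimbus→Slot 5, Pioneer→Slot 1, Delta→Slot 4 = $695.
Swapping Umbra↔Delta (Umbra→Slot 3 $121, Delta→Slot 4 $83) loses 7.
No other one-to-one assignment exceeds $702.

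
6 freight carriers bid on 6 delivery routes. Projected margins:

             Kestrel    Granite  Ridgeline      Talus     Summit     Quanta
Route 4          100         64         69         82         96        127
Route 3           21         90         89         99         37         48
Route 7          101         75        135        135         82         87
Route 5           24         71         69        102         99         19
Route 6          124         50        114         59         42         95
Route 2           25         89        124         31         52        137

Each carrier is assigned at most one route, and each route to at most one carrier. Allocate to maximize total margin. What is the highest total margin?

This is the linear assignment problem.
Optimal: Kestrel→Route 6 ($124k), Granite→Route 3 ($90k), Ridgeline→Route 2 ($124k), Talus→Route 7 ($135k), Summit→Route 5 ($99k), Quanta→Route 4 ($127k) — total 124+90+124+135+99+127 = $699k.
Row-greedy (each carrier in turn takes its best remaining route) gives $684k, worse by 15.
Swapping Ridgeline↔Granite (Ridgeline→Route 3 $89k, Granite→Route 2 $89k) loses 36.

Maximum total: $699k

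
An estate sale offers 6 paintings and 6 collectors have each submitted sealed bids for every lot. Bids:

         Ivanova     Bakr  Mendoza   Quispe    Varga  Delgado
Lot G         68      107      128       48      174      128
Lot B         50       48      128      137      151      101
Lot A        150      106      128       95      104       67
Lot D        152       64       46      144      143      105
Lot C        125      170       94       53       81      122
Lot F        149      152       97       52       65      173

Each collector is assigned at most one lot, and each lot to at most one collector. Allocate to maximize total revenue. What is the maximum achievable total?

This is a one-to-one assignment (maximum-weight bipartite matching).
Optimal: Ivanova→Lot A ($150), Bakr→Lot C ($170), Mendoza→Lot B ($128), Quispe→Lot D ($144), Varga→Lot G ($174), Delgado→Lot F ($173) — total 150+170+128+144+174+173 = $939.
Row-greedy (each collector in turn takes its best remaining lot) gives $864, worse by 75.
Next-best assignment: Ivanova→Lot D, Bakr→Lot C, Mendoza→Lot A, Quispe→Lot B, Varga→Lot G, Delgado→Lot F = $934.
No other one-to-one assignment exceeds $939.

Maximum total: $939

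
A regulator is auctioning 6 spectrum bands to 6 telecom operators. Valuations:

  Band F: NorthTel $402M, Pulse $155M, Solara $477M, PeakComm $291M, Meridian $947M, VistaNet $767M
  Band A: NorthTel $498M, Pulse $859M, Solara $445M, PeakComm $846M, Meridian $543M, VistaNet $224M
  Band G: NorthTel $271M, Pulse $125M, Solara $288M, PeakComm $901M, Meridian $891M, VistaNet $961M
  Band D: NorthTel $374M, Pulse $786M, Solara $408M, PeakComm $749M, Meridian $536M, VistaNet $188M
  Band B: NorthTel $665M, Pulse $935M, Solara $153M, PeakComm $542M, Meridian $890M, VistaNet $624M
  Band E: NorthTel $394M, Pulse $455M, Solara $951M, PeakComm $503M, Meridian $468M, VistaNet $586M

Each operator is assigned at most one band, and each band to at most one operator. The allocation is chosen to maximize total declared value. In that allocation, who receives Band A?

PeakComm receives Band A.

Optimal: NorthTel→Band B ($665M), Pulse→Band D ($786M), Solara→Band E ($951M), PeakComm→Band A ($846M), Meridian→Band F ($947M), VistaNet→Band G ($961M) — total 665+786+951+846+947+961 = $5156M.
Max-entry greedy (repeatedly take the single best remaining cell) gives $5014M, worse by 142.
Next-best assignment: NorthTel→Band B, Pulse→Band A, Solara→Band E, PeakComm→Band D, Meridian→Band F, VistaNet→Band G = $5132M.
PeakComm's own top band is Band G ($901M), but forcing PeakComm→Band G and reassigning the rest optimally gives only $4793M — worse by 363.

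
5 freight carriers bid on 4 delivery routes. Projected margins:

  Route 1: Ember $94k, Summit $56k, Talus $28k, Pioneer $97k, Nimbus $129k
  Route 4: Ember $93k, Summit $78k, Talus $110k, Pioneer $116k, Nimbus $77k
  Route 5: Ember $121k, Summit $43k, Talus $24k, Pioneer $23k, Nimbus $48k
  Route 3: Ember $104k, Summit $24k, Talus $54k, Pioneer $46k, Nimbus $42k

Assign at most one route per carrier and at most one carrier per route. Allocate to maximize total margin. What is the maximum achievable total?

Maximum total: $420k

Optimal: Nimbus→Route 1 ($129k), Pioneer→Route 4 ($116k), Ember→Route 5 ($121k), Talus→Route 3 ($54k) — total 129+116+121+54 = $420k.
Next-best assignment: Nimbus→Route 1, Talus→Route 4, Ember→Route 5, Pioneer→Route 3 = $406k.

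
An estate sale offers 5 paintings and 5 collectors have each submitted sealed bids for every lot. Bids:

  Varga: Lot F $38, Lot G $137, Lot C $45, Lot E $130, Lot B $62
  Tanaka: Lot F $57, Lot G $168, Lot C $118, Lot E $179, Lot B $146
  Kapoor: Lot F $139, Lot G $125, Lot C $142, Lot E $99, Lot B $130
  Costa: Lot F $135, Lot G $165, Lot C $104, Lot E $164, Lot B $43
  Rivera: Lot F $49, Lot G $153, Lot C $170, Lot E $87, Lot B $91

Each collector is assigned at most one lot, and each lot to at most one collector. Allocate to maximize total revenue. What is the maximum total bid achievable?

This is a one-to-one assignment (maximum-weight bipartite matching).
Optimal: Varga→Lot G ($137), Tanaka→Lot B ($146), Kapoor→Lot F ($139), Costa→Lot E ($164), Rivera→Lot C ($170) — total 137+146+139+164+170 = $756.
Max-entry greedy (repeatedly take the single best remaining cell) gives $715, worse by 41.
Next-best assignment: Varga→Lot G, Tanaka→Lot E, Kapoor→Lot B, Costa→Lot F, Rivera→Lot C = $751.
Swapping Kapoor↔Varga (Kapoor→Lot G $125, Varga→Lot F $38) loses 113.
No other one-to-one assignment exceeds $756.

Max total: $756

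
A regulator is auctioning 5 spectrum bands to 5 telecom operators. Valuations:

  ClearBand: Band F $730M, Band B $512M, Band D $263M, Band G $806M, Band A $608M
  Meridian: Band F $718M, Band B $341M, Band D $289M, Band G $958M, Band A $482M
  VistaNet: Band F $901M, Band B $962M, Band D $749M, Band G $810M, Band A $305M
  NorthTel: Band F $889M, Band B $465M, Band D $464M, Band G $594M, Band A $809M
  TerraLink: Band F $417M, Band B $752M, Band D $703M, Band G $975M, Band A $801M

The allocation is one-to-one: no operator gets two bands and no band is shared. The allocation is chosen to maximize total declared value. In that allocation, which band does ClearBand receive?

ClearBand receives Band F.

Optimal: ClearBand→Band F ($730M), Meridian→Band G ($958M), VistaNet→Band B ($962M), NorthTel→Band A ($809M), TerraLink→Band D ($703M) — total 730+958+962+809+703 = $4162M.
Column-greedy (each band in turn goes to its best remaining operator) gives $3683M, worse by 479.
Next-best assignment: ClearBand→Band A, Meridian→Band G, VistaNet→Band B, NorthTel→Band F, TerraLink→Band D = $4120M.
Swapping Meridian↔ClearBand (Meridian→Band F $718M, ClearBand→Band G $806M) loses 164.
No other one-to-one assignment exceeds $4162M.
ClearBand's own top band is Band G ($806M), but forcing ClearBand→Band G and reassigning the rest optimally gives only $3998M — worse by 164.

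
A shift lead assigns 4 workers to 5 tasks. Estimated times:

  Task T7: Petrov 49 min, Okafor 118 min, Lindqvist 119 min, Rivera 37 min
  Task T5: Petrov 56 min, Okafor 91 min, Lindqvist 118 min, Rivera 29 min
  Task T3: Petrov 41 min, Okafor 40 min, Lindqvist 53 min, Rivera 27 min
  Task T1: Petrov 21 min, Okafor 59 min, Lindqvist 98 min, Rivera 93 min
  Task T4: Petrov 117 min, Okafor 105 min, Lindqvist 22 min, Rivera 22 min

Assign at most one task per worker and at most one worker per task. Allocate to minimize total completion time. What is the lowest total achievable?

Optimal: Petrov→Task T1 (21 min), Okafor→Task T3 (40 min), Lindqvist→Task T4 (22 min), Rivera→Task T5 (29 min) — total 21+40+22+29 = 112 min.
Column-greedy (each task in turn goes to its cheapest remaining worker) gives 231 min, worse by 119.
Next-best assignment: Petrov→Task T1, Okafor→Task T3, Lindqvist→Task T4, Rivera→Task T7 = 120 min.
Every other assignment is strictly worse.

Min total: 112 min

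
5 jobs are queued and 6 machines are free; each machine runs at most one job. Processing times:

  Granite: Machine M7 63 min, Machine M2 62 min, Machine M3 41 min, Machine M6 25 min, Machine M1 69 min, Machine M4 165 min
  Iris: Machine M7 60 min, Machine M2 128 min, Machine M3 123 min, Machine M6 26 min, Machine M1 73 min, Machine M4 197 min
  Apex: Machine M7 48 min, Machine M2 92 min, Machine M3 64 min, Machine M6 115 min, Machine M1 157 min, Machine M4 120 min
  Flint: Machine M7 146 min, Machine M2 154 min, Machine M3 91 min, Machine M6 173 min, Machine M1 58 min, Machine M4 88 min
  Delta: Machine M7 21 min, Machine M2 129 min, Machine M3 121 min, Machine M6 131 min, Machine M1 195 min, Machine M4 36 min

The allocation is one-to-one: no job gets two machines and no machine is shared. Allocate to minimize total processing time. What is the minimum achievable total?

Min total: 209 min

Optimal: Granite→Machine M3 (41 min), Iris→Machine M6 (26 min), Apex→Machine M7 (48 min), Flint→Machine M1 (58 min), Delta→Machine M4 (36 min) — total 41+26+48+58+36 = 209 min.
Min-entry greedy (repeatedly take the single cheapest remaining cell) gives 296 min, worse by 87.
Next-best assignment: Granite→Machine M2, Iris→Machine M6, Apex→Machine M7, Flint→Machine M1, Delta→Machine M4 = 230 min.
Checked against all permutations: 209 min is optimal.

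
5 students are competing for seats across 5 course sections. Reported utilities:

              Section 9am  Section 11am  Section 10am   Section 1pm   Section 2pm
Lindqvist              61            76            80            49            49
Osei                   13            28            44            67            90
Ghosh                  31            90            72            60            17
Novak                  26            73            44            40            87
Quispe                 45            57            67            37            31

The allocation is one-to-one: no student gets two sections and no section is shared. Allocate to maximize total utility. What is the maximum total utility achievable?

This is the linear assignment problem.
Optimal: Lindqvist→Section 9am (61 points), Osei→Section 1pm (67 points), Ghosh→Section 11am (90 points), Novak→Section 2pm (87 points), Quispe→Section 10am (67 points) — total 61+67+90+87+67 = 372 points.
Next-best assignment: Lindqvist→Section 10am, Osei→Section 1pm, Ghosh→Section 11am, Novak→Section 2pm, Quispe→Section 9am = 369 points.

Max total: 372 points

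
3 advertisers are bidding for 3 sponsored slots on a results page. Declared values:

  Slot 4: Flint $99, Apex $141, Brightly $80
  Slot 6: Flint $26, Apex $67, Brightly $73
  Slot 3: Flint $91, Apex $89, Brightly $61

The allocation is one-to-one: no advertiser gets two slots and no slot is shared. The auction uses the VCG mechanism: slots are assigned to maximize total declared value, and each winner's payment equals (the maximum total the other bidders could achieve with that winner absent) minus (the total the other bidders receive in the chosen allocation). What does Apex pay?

Apex pays $8.

Efficient allocation: Flint→Slot 3 ($91), Apex→Slot 4 ($141), Brightly→Slot 6 ($73); total welfare W = $305.
Apex receives Slot 4 at value $141, so the others get W − 141 = $164.
Without Apex: best allocation of the remaining 2 bidders over all 3 slots is Flint→Slot 4 ($99), Brightly→Slot 6 ($73), total $172.
VCG payment = (others' best without Apex) − (others' welfare with Apex) = 172 − 164 = $8.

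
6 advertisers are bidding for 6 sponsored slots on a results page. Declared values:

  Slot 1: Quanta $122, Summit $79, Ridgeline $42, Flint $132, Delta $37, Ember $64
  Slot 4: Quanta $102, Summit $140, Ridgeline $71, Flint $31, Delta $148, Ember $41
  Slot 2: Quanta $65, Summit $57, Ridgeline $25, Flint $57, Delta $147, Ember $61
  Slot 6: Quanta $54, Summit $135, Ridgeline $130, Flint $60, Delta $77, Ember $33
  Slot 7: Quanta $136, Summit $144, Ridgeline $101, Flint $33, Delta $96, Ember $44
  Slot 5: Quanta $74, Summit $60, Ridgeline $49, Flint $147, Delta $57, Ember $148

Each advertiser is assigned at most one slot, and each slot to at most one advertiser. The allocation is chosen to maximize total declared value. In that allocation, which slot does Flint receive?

Optimal: Quanta→Slot 7 ($136), Summit→Slot 4 ($140), Ridgeline→Slot 6 ($130), Flint→Slot 1 ($132), Delta→Slot 2 ($147), Ember→Slot 5 ($148) — total 136+140+130+132+147+148 = $833.
Next-best assignment: Quanta→Slot 4, Summit→Slot 7, Ridgeline→Slot 6, Flint→Slot 1, Delta→Slot 2, Ember→Slot 5 = $803.
Swapping Ridgeline↔Flint (Ridgeline→Slot 1 $42, Flint→Slot 6 $60) loses 160.
Checked against all permutations: $833 is optimal.
Flint's own top slot is Slot 5 ($147), but forcing Flint→Slot 5 and reassigning the rest optimally gives only $764 — worse by 69.

Flint receives Slot 1.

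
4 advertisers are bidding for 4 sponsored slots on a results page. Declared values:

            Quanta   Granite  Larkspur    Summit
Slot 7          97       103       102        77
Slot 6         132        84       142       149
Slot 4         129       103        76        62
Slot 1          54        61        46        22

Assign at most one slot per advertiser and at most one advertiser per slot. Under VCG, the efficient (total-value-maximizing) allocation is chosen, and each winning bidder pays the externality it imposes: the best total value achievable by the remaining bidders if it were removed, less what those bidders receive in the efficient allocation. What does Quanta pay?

Efficient allocation: Quanta→Slot 4 ($129), Granite→Slot 1 ($61), Larkspur→Slot 7 ($102), Summit→Slot 6 ($149); total welfare W = $441.
Quanta receives Slot 4 at value $129, so the others get W − 129 = $312.
Without Quanta: best allocation of the remaining 3 bidders over all 4 slots is Granite→Slot 4 ($103), Larkspur→Slot 7 ($102), Summit→Slot 6 ($149), total $354.
VCG payment = (others' best without Quanta) − (others' welfare with Quanta) = 354 − 312 = $42.

Quanta pays $42.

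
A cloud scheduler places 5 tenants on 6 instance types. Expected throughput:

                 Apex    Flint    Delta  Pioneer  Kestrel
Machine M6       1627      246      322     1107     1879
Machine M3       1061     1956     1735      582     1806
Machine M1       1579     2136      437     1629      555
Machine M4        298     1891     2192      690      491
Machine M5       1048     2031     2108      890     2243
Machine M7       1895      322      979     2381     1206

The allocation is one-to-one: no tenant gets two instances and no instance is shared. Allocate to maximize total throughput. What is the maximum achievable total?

Max total: 10579 ops/s

Optimal: Apex→Machine M6 (1627 ops/s), Flint→Machine M1 (2136 ops/s), Delta→Machine M4 (2192 ops/s), Pioneer→Machine M7 (2381 ops/s), Kestrel→Machine M5 (2243 ops/s) — total 1627+2136+2192+2381+2243 = 10579 ops/s.
Column-greedy (each instance in turn goes to its best remaining tenant) gives 8704 ops/s, worse by 1875.
No other one-to-one assignment exceeds 10579 ops/s.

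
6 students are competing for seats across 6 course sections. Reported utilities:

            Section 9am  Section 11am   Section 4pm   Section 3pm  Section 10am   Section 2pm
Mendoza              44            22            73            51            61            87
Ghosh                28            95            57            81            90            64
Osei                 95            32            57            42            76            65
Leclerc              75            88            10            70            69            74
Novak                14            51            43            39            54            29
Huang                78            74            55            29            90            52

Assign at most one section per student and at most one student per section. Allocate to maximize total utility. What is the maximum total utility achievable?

Treat this as an assignment problem: match each student to one section.
Optimal: Mendoza→Section 2pm (87 points), Ghosh→Section 3pm (81 points), Osei→Section 9am (95 points), Leclerc→Section 11am (88 points), Novak→Section 4pm (43 points), Huang→Section 10am (90 points) — total 87+81+95+88+43+90 = 484 points.
Max-entry greedy (repeatedly take the single best remaining cell) gives 480 points, worse by 4.
Checked against all permutations: 484 points is optimal.

Max total: 484 points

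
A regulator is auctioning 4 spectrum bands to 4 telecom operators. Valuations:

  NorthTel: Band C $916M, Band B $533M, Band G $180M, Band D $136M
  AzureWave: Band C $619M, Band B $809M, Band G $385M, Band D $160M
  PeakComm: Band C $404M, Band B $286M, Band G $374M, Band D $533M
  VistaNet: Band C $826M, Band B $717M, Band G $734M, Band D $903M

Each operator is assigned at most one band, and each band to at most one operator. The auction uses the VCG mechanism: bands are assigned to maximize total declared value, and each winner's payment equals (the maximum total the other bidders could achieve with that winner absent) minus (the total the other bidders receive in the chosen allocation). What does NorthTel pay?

Efficient allocation: NorthTel→Band C ($916M), AzureWave→Band B ($809M), PeakComm→Band G ($374M), VistaNet→Band D ($903M); total welfare W = $3002M.
NorthTel receives Band C at value $916M, so the others get W − 916 = $2086M.
Without NorthTel: best allocation of the remaining 3 bidders over all 4 bands is AzureWave→Band B ($809M), PeakComm→Band D ($533M), VistaNet→Band C ($826M), total $2168M.
VCG payment = (others' best without NorthTel) − (others' welfare with NorthTel) = 2168 − 2086 = $82M.

NorthTel pays $82M.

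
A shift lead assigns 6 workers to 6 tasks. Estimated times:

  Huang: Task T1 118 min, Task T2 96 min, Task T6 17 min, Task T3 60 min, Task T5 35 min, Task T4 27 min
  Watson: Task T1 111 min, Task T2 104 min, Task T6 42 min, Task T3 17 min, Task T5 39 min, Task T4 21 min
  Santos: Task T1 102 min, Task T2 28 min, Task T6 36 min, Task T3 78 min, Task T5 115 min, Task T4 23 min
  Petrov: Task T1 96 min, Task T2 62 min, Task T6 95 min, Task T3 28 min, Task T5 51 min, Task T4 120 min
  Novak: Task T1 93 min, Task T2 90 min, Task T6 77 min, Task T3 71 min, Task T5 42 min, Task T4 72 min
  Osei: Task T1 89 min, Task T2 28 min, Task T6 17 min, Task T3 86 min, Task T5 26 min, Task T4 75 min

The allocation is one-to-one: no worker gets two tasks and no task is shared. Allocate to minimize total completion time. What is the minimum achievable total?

Min total: 213 min

Optimal: Huang→Task T6 (17 min), Watson→Task T4 (21 min), Santos→Task T2 (28 min), Petrov→Task T3 (28 min), Novak→Task T1 (93 min), Osei→Task T5 (26 min) — total 17+21+28+28+93+26 = 213 min.
Min-entry greedy (repeatedly take the single cheapest remaining cell) gives 238 min, worse by 25.
Next-best assignment: Huang→Task T5, Watson→Task T4, Santos→Task T2, Petrov→Task T3, Novak→Task T1, Osei→Task T6 = 222 min.
Every other assignment is strictly worse.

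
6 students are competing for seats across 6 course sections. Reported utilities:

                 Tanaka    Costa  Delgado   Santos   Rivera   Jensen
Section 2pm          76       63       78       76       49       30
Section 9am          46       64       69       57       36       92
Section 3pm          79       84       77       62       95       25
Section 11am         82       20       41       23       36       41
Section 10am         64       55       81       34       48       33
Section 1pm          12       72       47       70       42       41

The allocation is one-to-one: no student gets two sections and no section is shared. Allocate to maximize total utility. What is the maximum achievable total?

Maximum total: 498 points

Optimal: Tanaka→Section 11am (82 points), Costa→Section 1pm (72 points), Delgado→Section 10am (81 points), Santos→Section 2pm (76 points), Rivera→Section 3pm (95 points), Jensen→Section 9am (92 points) — total 82+72+81+76+95+92 = 498 points.
Row-greedy (each student in turn takes its best remaining section) gives 457 points, worse by 41.
Swapping Costa↔Rivera (Costa→Section 3pm 84 points, Rivera→Section 1pm 42 points) loses 41.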